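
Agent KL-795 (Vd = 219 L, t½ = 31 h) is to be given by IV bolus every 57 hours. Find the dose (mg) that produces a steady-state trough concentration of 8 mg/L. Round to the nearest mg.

τ/t½ = 57/31 ≈ 1.8387, so f = (1/2)^(57/31) ≈ 0.279572.
Cmin,ss = (D/Vd)·f/(1−f), so D = Cmin,ss·Vd·(1−f)/f.
D = 8 × 219 × (1−f)/f ≈ 8 × 219 × 2.57690 ≈ 4514.73 mg.

4515 mg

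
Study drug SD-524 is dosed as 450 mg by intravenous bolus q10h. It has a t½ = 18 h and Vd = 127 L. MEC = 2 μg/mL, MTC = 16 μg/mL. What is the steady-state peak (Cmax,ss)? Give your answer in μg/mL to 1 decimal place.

k = ln2/t½ = ln2/18 ≈ 0.038508 h⁻¹; fraction remaining f = e^(−kτ) = e^(−0.038508×10) ≈ 0.6804.
At steady state, accumulation factor R = 1/(1 − e^(−kτ)) ≈ 3.1289.
Single-dose peak C₀ = D/Vd = 450/127 ≈ 3.543 μg/mL.
Steady-state peak Cmax,ss = C₀·R ≈ 3.543 × 3.1289 ≈ 11.086 μg/mL.
Peak 11.1 μg/mL vs MTC 16 μg/mL: below toxic threshold.

11.1 μg/mL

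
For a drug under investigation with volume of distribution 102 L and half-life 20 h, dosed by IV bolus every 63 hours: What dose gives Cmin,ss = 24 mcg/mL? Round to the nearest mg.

19282 mg

τ/t½ = 63/20 ≈ 3.15, so f = (1/2)^(63/20) ≈ 0.112656.
Cmin,ss = (D/Vd)·f/(1−f), so D = Cmin,ss·Vd·(1−f)/f.
D = 24 × 102 × (1−f)/f ≈ 24 × 102 × 7.87658 ≈ 19281.87 mg.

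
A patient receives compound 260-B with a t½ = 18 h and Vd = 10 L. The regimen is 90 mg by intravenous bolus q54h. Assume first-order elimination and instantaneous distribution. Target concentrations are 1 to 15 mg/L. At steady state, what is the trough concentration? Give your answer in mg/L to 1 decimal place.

1.3 mg/L

The dosing interval is 3 half-lives, so f = 2^(−3) = 0.125.
Accumulation ratio R = 1/(1 − f) = 1/0.875 = 8/7.
Single-dose peak C₀ = D/Vd = 90/10 = 9 mg/L.
Steady-state peak Cmax,ss = C₀·R = 9 × 8/7 ≈ 10.286 mg/L.
Steady-state trough Cmin,ss = Cmax,ss·f ≈ 10.286 × 0.125 ≈ 1.286 mg/L.
Trough 1.3 mg/L vs MEC 1 mg/L: adequate.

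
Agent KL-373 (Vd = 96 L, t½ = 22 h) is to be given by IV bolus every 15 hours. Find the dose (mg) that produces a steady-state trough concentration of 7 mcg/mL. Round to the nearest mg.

406 mg

τ/t½ = 15/22 ≈ 0.68182, so f = (1/2)^(15/22) ≈ 0.623379.
Cmin,ss = (D/Vd)·f/(1−f), so D = Cmin,ss·Vd·(1−f)/f.
D = 7 × 96 × (1−f)/f ≈ 7 × 96 × 0.60416 ≈ 406.00 mg.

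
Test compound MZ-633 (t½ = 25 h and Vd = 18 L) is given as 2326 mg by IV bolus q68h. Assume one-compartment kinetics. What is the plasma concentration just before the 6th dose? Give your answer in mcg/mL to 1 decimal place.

f = (1/2)^(τ/t½) = (1/2)^(68/25) ≈ 0.1518.
C₀ = D/Vd = 2326/18 ≈ 129.222 mcg/mL.
Before the 6th dose, 5 doses have been given. Superposition: Cmin = C₀·(f + f² + … + f^5).
≈ 129.222 × (0.1518 + 0.0230 + 0.0035 + 0.0005 + 0.0001) ≈ 129.222 × 0.1789 ≈ 23.118 mcg/mL.

23.1 mcg/mL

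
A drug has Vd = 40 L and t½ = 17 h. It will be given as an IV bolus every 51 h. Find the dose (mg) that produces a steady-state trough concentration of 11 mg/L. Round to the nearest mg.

τ/t½ = 51/17 ≈ 3, so f = (1/2)^(51/17) ≈ 0.125000.
Cmin,ss = (D/Vd)·f/(1−f), so D = Cmin,ss·Vd·(1−f)/f.
D = 11 × 40 × (1−f)/f ≈ 11 × 40 × 7.00000 ≈ 3080.00 mg.

3080 mg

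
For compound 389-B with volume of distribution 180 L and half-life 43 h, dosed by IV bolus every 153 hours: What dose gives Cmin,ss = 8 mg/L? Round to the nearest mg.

15522 mg

τ/t½ = 153/43 ≈ 3.5581, so f = (1/2)^(153/43) ≈ 0.084897.
Cmin,ss = (D/Vd)·f/(1−f), so D = Cmin,ss·Vd·(1−f)/f.
D = 8 × 180 × (1−f)/f ≈ 8 × 180 × 10.77898 ≈ 15521.73 mg.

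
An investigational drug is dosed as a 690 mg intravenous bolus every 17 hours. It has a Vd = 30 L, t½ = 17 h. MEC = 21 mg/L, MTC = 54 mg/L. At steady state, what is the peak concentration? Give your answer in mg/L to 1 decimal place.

46.0 mg/L

The dosing interval is 1 half-life, so f = 2^(−1) = 0.5.
Accumulation ratio R = 1/(1 − f) = 1/0.5 = 2/1.
Single-dose peak C₀ = D/Vd = 690/30 = 23 mg/L.
Steady-state peak Cmax,ss = C₀·R = 23 × 2/1 ≈ 46.000 mg/L.
Peak 46.0 mg/L vs MTC 54 mg/L: below toxic threshold.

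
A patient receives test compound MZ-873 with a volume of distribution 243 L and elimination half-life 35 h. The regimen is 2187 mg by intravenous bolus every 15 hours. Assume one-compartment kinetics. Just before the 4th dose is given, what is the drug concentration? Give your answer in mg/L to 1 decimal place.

f = (1/2)^(τ/t½) = (1/2)^(15/35) ≈ 0.7430.
C₀ = D/Vd = 2187/243 ≈ 9.000 mg/L.
Before the 4th dose, 3 doses have been given. Superposition: Cmin = C₀·(f + f² + … + f^3).
≈ 9.000 × (0.7430 + 0.5520 + 0.4102) ≈ 9.000 × 1.7052 ≈ 15.347 mg/L.

15.3 mg/L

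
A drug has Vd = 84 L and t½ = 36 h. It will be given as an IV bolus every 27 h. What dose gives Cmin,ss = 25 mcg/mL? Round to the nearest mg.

1432 mg

τ/t½ = 27/36 ≈ 0.75, so f = (1/2)^(27/36) ≈ 0.594604.
Cmin,ss = (D/Vd)·f/(1−f), so D = Cmin,ss·Vd·(1−f)/f.
D = 25 × 84 × (1−f)/f ≈ 25 × 84 × 0.68179 ≈ 1431.76 mg.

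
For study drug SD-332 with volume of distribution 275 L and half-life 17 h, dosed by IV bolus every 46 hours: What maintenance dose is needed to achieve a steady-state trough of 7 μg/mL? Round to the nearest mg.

τ/t½ = 46/17 ≈ 2.7059, so f = (1/2)^(46/17) ≈ 0.153267.
Cmin,ss = (D/Vd)·f/(1−f), so D = Cmin,ss·Vd·(1−f)/f.
D = 7 × 275 × (1−f)/f ≈ 7 × 275 × 5.52456 ≈ 10634.78 mg.

10635 mg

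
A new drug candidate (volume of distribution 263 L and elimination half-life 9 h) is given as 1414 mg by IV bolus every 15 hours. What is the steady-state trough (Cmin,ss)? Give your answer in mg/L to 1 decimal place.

Over one 15-h interval, 15/9 ≈ 1.6667 half-lives elapse, leaving f ≈ 0.3150 of each dose.
Accumulation ratio R = 1/(1 − f) ≈ 1/0.6850 ≈ 1.4599.
Each bolus raises the concentration by D/Vd = 1414/263 ≈ 5.376 mg/L.
Steady-state peak Cmax,ss = C₀·R ≈ 5.376 × 1.4599 ≈ 7.848 mg/L.
Steady-state trough Cmin,ss = Cmax,ss·f ≈ 7.848 × 0.3150 ≈ 2.472 mg/L.

2.5 mg/L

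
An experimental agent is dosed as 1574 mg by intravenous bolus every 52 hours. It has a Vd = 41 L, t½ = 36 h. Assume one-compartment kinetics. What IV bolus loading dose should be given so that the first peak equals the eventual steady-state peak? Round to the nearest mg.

f = (1/2)^(52/36) ≈ 0.367434; accumulation ratio R = 1/(1−f) ≈ 1.58086.
Loading dose to hit Cmax,ss on first dose: D_load = D_maint·R ≈ 1574 × 1.58086 ≈ 2488.27 mg.

2488 mg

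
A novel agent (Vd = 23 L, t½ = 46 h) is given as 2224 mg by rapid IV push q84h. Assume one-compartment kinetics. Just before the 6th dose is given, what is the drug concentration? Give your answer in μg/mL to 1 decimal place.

f = (1/2)^(τ/t½) = (1/2)^(84/46) ≈ 0.2820.
C₀ = D/Vd = 2224/23 ≈ 96.696 μg/mL.
Before the 6th dose, 5 doses have been given. Superposition: Cmin = C₀·(f + f² + … + f^5).
≈ 96.696 × (0.2820 + 0.0795 + 0.0224 + 0.0063 + 0.0018) ≈ 96.696 × 0.3920 ≈ 37.905 μg/mL.

37.9 μg/mL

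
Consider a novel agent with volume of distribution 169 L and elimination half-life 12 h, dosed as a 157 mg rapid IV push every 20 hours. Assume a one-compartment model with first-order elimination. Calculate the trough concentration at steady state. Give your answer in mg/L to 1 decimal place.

k = ln2/t½ = ln2/12 ≈ 0.057762 h⁻¹; fraction remaining f = e^(−kτ) = e^(−0.057762×20) ≈ 0.3150.
Accumulation ratio R = 1/(1 − f) ≈ 1/0.6850 ≈ 1.4599.
Single-dose peak C₀ = D/Vd = 157/169 ≈ 0.929 mg/L.
Steady-state peak Cmax,ss = C₀·R ≈ 0.929 × 1.4599 ≈ 1.356 mg/L.
One interval later, Cmin,ss = Cmax,ss·e^(−kτ) ≈ 1.356 × 0.3150 ≈ 0.427 mg/L.

0.4 mg/L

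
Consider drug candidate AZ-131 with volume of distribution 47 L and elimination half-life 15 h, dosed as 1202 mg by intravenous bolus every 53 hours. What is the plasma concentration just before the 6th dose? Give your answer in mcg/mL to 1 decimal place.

2.4 mcg/mL

f = (1/2)^(τ/t½) = (1/2)^(53/15) ≈ 0.0864.
C₀ = D/Vd = 1202/47 ≈ 25.574 mcg/mL.
Before the 6th dose, 5 doses have been given. Superposition: Cmin = C₀·(f + f² + … + f^5).
≈ 25.574 × (0.0864 + 0.0075 + 0.0006 + 0.0001 + 0.0000) ≈ 25.574 × 0.0946 ≈ 2.419 mcg/mL.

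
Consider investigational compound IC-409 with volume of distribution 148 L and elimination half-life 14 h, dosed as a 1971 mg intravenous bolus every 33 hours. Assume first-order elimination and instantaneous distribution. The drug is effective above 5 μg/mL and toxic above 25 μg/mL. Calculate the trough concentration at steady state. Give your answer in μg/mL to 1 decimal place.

3.2 μg/mL

τ/t½ = 33/14 ≈ 2.3571, so fraction remaining f = (1/2)^(33/14) ≈ 0.1952.
Single-dose peak C₀ = D/Vd = 1971/148 ≈ 13.318 μg/mL.
Steady-state trough Cmin,ss = C₀·f/(1−f) ≈ 13.318 × 0.1952/0.8048 ≈ 3.230 μg/mL.
Trough 3.2 μg/mL vs MEC 5 μg/mL: subtherapeutic.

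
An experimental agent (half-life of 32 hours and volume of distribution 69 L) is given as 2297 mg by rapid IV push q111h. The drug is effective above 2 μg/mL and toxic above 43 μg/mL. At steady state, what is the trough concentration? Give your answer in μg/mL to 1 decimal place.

3.3 μg/mL

k = ln2/t½ = ln2/32 ≈ 0.021661 h⁻¹; fraction remaining f = e^(−kτ) = e^(−0.021661×111) ≈ 0.0903.
Accumulation ratio R = 1/(1 − f) ≈ 1/0.9097 ≈ 1.0993.
Single-dose peak C₀ = D/Vd = 2297/69 ≈ 33.290 μg/mL.
Cmax,ss = C₀/(1 − f) ≈ 33.290/0.9097 ≈ 36.594 μg/mL.
Steady-state trough Cmin,ss = Cmax,ss·f ≈ 36.594 × 0.0903 ≈ 3.304 μg/mL.
Trough 3.3 μg/mL vs MEC 2 μg/mL: adequate.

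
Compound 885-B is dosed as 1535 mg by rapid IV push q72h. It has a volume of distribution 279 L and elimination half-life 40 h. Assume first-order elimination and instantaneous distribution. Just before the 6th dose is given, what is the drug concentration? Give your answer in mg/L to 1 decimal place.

2.2 mg/L

f = (1/2)^(τ/t½) = (1/2)^(72/40) ≈ 0.2872.
C₀ = D/Vd = 1535/279 ≈ 5.502 mg/L.
Before the 6th dose, 5 doses have been given. Superposition: Cmin = C₀·(f + f² + … + f^5).
≈ 5.502 × (0.2872 + 0.0825 + 0.0237 + 0.0068 + 0.0020) ≈ 5.502 × 0.4022 ≈ 2.213 mg/L.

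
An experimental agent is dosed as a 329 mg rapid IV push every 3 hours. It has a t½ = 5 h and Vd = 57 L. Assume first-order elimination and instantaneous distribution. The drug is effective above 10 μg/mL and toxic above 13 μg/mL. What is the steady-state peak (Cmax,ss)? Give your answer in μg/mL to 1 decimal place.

k = ln2/t½ = ln2/5 ≈ 0.138629 h⁻¹; fraction remaining f = e^(−kτ) = e^(−0.138629×3) ≈ 0.6598.
Accumulation ratio R = 1/(1 − f) ≈ 1/0.3402 ≈ 2.9394.
Each bolus raises the concentration by D/Vd = 329/57 ≈ 5.772 μg/mL.
Steady-state peak Cmax,ss = C₀·R ≈ 5.772 × 2.9394 ≈ 16.966 μg/mL.
Peak 17.0 μg/mL vs MTC 13 μg/mL: exceeds toxic threshold.

17.0 μg/mL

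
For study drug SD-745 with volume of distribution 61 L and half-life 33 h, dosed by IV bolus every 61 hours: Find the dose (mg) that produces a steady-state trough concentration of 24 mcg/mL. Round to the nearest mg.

τ/t½ = 61/33 ≈ 1.8485, so f = (1/2)^(61/33) ≈ 0.277684.
Cmin,ss = (D/Vd)·f/(1−f), so D = Cmin,ss·Vd·(1−f)/f.
D = 24 × 61 × (1−f)/f ≈ 24 × 61 × 2.60122 ≈ 3808.19 mg.

3808 mg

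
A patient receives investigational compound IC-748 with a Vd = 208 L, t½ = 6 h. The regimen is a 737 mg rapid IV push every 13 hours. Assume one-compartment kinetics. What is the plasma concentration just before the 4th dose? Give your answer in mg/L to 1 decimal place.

1.0 mg/L

f = (1/2)^(τ/t½) = (1/2)^(13/6) ≈ 0.2227.
C₀ = D/Vd = 737/208 ≈ 3.543 mg/L.
Before the 4th dose, 3 doses have been given. Superposition: Cmin = C₀·(f + f² + … + f^3).
≈ 3.543 × (0.2227 + 0.0496 + 0.0110) ≈ 3.543 × 0.2833 ≈ 1.004 mg/L.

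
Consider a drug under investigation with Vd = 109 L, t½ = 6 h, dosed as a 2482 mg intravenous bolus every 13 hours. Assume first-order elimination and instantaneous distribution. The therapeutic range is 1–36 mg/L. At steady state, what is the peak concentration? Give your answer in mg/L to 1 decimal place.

29.3 mg/L

τ/t½ = 13/6 ≈ 2.1667, so fraction remaining f = (1/2)^(13/6) ≈ 0.2227.
At steady state, accumulation factor R = 1/(1 − e^(−kτ)) ≈ 1.2865.
Each bolus raises the concentration by D/Vd = 2482/109 ≈ 22.771 mg/L.
Cmax,ss = C₀/(1 − f) ≈ 22.771/0.7773 ≈ 29.295 mg/L.
Peak 29.3 mg/L vs MTC 36 mg/L: below toxic threshold.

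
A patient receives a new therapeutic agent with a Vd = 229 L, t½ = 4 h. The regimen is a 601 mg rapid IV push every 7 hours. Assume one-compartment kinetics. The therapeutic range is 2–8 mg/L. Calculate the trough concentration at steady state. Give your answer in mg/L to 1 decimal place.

1.1 mg/L

k = ln2/t½ = ln2/4 ≈ 0.173287 h⁻¹; fraction remaining f = e^(−kτ) = e^(−0.173287×7) ≈ 0.2973.
Accumulation ratio R = 1/(1 − f) ≈ 1/0.7027 ≈ 1.4231.
Single-dose peak C₀ = D/Vd = 601/229 ≈ 2.624 mg/L.
Cmax,ss = C₀/(1 − f) ≈ 2.624/0.7027 ≈ 3.734 mg/L.
Steady-state trough Cmin,ss = Cmax,ss·f ≈ 3.734 × 0.2973 ≈ 1.110 mg/L.
Trough 1.1 mg/L vs MEC 2 mg/L: subtherapeutic.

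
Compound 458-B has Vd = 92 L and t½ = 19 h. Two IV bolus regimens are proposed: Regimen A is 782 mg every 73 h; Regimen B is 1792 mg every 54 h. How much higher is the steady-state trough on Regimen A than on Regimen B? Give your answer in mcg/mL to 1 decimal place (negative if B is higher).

Regimen A: f = (1/2)^(73/19) ≈ 0.0697; Cmin,ss = (782/92)·f/(1−f) ≈ 0.637 mcg/mL.
Regimen B: f = (1/2)^(54/19) ≈ 0.1395; Cmin,ss = (1792/92)·f/(1−f) ≈ 3.158 mcg/mL.
Difference ≈ 0.637 − 3.158 ≈ -2.521 mcg/mL.

-2.5 mcg/mL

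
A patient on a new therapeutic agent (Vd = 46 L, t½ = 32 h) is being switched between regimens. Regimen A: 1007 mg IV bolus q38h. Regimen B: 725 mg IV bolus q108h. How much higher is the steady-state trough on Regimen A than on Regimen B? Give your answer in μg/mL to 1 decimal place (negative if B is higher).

15.5 μg/mL

Regimen A: f = (1/2)^(38/32) ≈ 0.4391; Cmin,ss = (1007/46)·f/(1−f) ≈ 17.138 μg/mL.
Regimen B: f = (1/2)^(108/32) ≈ 0.0964; Cmin,ss = (725/46)·f/(1−f) ≈ 1.681 μg/mL.
Difference ≈ 17.138 − 1.681 ≈ 15.457 μg/mL.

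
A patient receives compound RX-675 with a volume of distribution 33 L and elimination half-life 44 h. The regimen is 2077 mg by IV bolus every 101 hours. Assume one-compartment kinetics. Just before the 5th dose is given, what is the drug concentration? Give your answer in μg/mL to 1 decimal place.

f = (1/2)^(τ/t½) = (1/2)^(101/44) ≈ 0.2037.
C₀ = D/Vd = 2077/33 ≈ 62.939 μg/mL.
Before the 5th dose, 4 doses have been given. Superposition: Cmin = C₀·(f + f² + … + f^4).
≈ 62.939 × (0.2037 + 0.0415 + 0.0085 + 0.0017) ≈ 62.939 × 0.2554 ≈ 16.075 μg/mL.

16.1 μg/mL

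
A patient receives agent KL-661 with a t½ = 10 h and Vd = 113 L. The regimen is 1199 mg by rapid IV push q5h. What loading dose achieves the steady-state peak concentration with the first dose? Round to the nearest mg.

f = (1/2)^(5/10) ≈ 0.707107; accumulation ratio R = 1/(1−f) ≈ 3.41422.
Loading dose to hit Cmax,ss on first dose: D_load = D_maint·R ≈ 1199 × 3.41422 ≈ 4093.65 mg.

4094 mg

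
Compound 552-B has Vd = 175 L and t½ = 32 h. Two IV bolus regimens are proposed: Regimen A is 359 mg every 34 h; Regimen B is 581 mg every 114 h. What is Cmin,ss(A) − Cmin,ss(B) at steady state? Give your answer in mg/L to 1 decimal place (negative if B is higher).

1.6 mg/L

Regimen A: f = (1/2)^(34/32) ≈ 0.4788; Cmin,ss = (359/175)·f/(1−f) ≈ 1.885 mg/L.
Regimen B: f = (1/2)^(114/32) ≈ 0.0846; Cmin,ss = (581/175)·f/(1−f) ≈ 0.307 mg/L.
Difference ≈ 1.885 − 0.307 ≈ 1.578 mg/L.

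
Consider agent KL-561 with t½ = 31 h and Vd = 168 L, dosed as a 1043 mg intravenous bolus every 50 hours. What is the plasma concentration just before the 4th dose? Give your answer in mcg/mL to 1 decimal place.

2.9 mcg/mL

f = (1/2)^(τ/t½) = (1/2)^(50/31) ≈ 0.3269.
C₀ = D/Vd = 1043/168 ≈ 6.208 mcg/mL.
Before the 4th dose, 3 doses have been given. Superposition: Cmin = C₀·(f + f² + … + f^3).
≈ 6.208 × (0.3269 + 0.1069 + 0.0349) ≈ 6.208 × 0.4687 ≈ 2.910 mcg/mL.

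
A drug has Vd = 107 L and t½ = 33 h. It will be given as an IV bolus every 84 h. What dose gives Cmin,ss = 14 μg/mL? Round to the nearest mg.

7247 mg

τ/t½ = 84/33 ≈ 2.5455, so f = (1/2)^(84/33) ≈ 0.171294.
Cmin,ss = (D/Vd)·f/(1−f), so D = Cmin,ss·Vd·(1−f)/f.
D = 14 × 107 × (1−f)/f ≈ 14 × 107 × 4.83792 ≈ 7247.20 mg.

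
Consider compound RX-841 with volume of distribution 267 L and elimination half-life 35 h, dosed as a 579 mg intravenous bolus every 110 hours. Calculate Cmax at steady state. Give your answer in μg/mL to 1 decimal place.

τ/t½ = 110/35 ≈ 3.1429, so fraction remaining f = (1/2)^(110/35) ≈ 0.1132.
Accumulation ratio R = 1/(1 − f) ≈ 1/0.8868 ≈ 1.1276.
Each bolus raises the concentration by D/Vd = 579/267 ≈ 2.169 μg/mL.
Steady-state peak Cmax,ss = C₀·R ≈ 2.169 × 1.1276 ≈ 2.446 μg/mL.

2.4 μg/mL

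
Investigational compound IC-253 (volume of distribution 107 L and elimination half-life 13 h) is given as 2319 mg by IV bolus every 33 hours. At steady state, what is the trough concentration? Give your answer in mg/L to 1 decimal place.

Over one 33-h interval, 33/13 ≈ 2.5385 half-lives elapse, leaving f ≈ 0.1721 of each dose.
Single-dose peak C₀ = D/Vd = 2319/107 ≈ 21.673 mg/L.
Steady-state trough Cmin,ss = C₀·f/(1−f) ≈ 21.673 × 0.1721/0.8279 ≈ 4.505 mg/L.

4.5 mg/L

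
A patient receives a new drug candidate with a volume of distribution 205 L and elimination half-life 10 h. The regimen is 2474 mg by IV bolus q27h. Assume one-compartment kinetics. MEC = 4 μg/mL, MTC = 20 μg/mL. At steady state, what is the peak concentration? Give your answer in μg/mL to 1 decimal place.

k = ln2/t½ = ln2/10 ≈ 0.069315 h⁻¹; fraction remaining f = e^(−kτ) = e^(−0.069315×27) ≈ 0.1539.
At steady state, accumulation factor R = 1/(1 − e^(−kτ)) ≈ 1.1819.
Single-dose peak C₀ = D/Vd = 2474/205 ≈ 12.068 μg/mL.
Steady-state peak Cmax,ss = C₀·R ≈ 12.068 × 1.1819 ≈ 14.263 μg/mL.
Peak 14.3 μg/mL vs MTC 20 μg/mL: below toxic threshold.

14.3 μg/mL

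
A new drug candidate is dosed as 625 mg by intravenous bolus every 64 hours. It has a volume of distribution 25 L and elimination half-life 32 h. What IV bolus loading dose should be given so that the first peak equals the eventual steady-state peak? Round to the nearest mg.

833 mg

f = (1/2)^(64/32) ≈ 0.250000; accumulation ratio R = 1/(1−f) ≈ 1.33333.
Loading dose to hit Cmax,ss on first dose: D_load = D_maint·R ≈ 625 × 1.33333 ≈ 833.33 mg.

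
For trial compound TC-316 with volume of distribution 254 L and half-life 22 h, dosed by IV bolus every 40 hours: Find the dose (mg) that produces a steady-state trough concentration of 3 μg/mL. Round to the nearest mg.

τ/t½ = 40/22 ≈ 1.8182, so f = (1/2)^(40/22) ≈ 0.283578.
Cmin,ss = (D/Vd)·f/(1−f), so D = Cmin,ss·Vd·(1−f)/f.
D = 3 × 254 × (1−f)/f ≈ 3 × 254 × 2.52637 ≈ 1925.09 mg.

1925 mg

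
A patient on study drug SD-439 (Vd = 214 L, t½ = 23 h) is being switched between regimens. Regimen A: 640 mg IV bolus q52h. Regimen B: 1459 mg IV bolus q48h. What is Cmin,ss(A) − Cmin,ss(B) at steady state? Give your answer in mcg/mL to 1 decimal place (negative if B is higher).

-1.3 mcg/mL

Regimen A: f = (1/2)^(52/23) ≈ 0.2086; Cmin,ss = (640/214)·f/(1−f) ≈ 0.788 mcg/mL.
Regimen B: f = (1/2)^(48/23) ≈ 0.2354; Cmin,ss = (1459/214)·f/(1−f) ≈ 2.099 mcg/mL.
Difference ≈ 0.788 − 2.099 ≈ -1.311 mcg/mL.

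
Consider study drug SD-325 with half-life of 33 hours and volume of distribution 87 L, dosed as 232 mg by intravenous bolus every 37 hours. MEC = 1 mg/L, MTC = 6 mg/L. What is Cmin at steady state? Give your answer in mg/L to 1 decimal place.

2.3 mg/L

k = ln2/t½ = ln2/33 ≈ 0.021004 h⁻¹; fraction remaining f = e^(−kτ) = e^(−0.021004×37) ≈ 0.4597.
Each bolus raises the concentration by D/Vd = 232/87 ≈ 2.667 mg/L.
Steady-state trough Cmin,ss = C₀·f/(1−f) ≈ 2.667 × 0.4597/0.5403 ≈ 2.269 mg/L.
Trough 2.3 mg/L vs MEC 1 mg/L: adequate.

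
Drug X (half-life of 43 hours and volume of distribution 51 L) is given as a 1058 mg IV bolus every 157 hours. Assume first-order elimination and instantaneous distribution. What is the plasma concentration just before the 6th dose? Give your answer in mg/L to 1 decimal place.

f = (1/2)^(τ/t½) = (1/2)^(157/43) ≈ 0.0796.
C₀ = D/Vd = 1058/51 ≈ 20.745 mg/L.
Before the 6th dose, 5 doses have been given. Superposition: Cmin = C₀·(f + f² + … + f^5).
≈ 20.745 × (0.0796 + 0.0063 + 0.0005 + 0.0000 + 0.0000) ≈ 20.745 × 0.0864 ≈ 1.792 mg/L.

1.8 mg/L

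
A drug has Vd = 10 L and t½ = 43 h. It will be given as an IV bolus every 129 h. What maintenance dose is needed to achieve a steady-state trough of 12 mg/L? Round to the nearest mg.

τ/t½ = 129/43 ≈ 3, so f = (1/2)^(129/43) ≈ 0.125000.
Cmin,ss = (D/Vd)·f/(1−f), so D = Cmin,ss·Vd·(1−f)/f.
D = 12 × 10 × (1−f)/f ≈ 12 × 10 × 7.00000 ≈ 840.00 mg.

840 mg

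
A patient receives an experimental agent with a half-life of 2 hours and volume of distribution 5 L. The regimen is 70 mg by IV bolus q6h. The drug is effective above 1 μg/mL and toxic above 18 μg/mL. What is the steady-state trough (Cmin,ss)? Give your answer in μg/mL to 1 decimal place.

The dosing interval is 3 half-lives, so f = 2^(−3) = 0.125.
Accumulation ratio R = 1/(1 − f) = 1/0.875 = 8/7.
Single-dose peak C₀ = D/Vd = 70/5 = 14 μg/mL.
Steady-state peak Cmax,ss = C₀·R = 14 × 8/7 ≈ 16.000 μg/mL.
Steady-state trough Cmin,ss = Cmax,ss·f ≈ 16.000 × 0.125 ≈ 2.000 μg/mL.
Trough 2.0 μg/mL vs MEC 1 μg/mL: adequate.

2.0 μg/mL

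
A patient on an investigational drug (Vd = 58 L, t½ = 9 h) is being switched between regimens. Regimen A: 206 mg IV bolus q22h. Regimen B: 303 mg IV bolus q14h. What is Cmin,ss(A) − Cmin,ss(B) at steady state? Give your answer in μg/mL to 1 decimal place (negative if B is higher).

-1.9 μg/mL

Regimen A: f = (1/2)^(22/9) ≈ 0.1837; Cmin,ss = (206/58)·f/(1−f) ≈ 0.799 μg/mL.
Regimen B: f = (1/2)^(14/9) ≈ 0.3402; Cmin,ss = (303/58)·f/(1−f) ≈ 2.694 μg/mL.
Difference ≈ 0.799 − 2.694 ≈ -1.895 μg/mL.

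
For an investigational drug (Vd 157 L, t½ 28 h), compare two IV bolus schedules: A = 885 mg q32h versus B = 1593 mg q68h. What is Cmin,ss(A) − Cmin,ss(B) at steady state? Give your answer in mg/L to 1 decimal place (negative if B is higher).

Regimen A: f = (1/2)^(32/28) ≈ 0.4529; Cmin,ss = (885/157)·f/(1−f) ≈ 4.666 mg/L.
Regimen B: f = (1/2)^(68/28) ≈ 0.1857; Cmin,ss = (1593/157)·f/(1−f) ≈ 2.314 mg/L.
Difference ≈ 4.666 − 2.314 ≈ 2.352 mg/L.

2.4 mg/L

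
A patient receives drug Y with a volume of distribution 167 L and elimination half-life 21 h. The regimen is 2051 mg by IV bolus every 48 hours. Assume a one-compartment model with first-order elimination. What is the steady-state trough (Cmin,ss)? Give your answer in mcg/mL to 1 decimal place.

Over one 48-h interval, 48/21 ≈ 2.2857 half-lives elapse, leaving f ≈ 0.2051 of each dose.
Each bolus raises the concentration by D/Vd = 2051/167 ≈ 12.281 mcg/mL.
Steady-state trough Cmin,ss = C₀·f/(1−f) ≈ 12.281 × 0.2051/0.7949 ≈ 3.169 mcg/mL.

3.2 mcg/mL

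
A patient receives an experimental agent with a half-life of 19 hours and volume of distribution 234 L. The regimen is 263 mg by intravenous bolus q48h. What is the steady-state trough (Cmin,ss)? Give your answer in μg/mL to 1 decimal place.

0.2 μg/mL

Over one 48-h interval, 48/19 ≈ 2.5263 half-lives elapse, leaving f ≈ 0.1736 of each dose.
Each bolus raises the concentration by D/Vd = 263/234 ≈ 1.124 μg/mL.
Steady-state trough Cmin,ss = C₀·f/(1−f) ≈ 1.124 × 0.1736/0.8264 ≈ 0.236 μg/mL.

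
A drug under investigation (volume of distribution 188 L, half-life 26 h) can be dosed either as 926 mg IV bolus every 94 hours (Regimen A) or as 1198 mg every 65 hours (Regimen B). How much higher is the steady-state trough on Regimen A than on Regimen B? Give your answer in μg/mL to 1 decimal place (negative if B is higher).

-0.9 μg/mL

Regimen A: f = (1/2)^(94/26) ≈ 0.0816; Cmin,ss = (926/188)·f/(1−f) ≈ 0.438 μg/mL.
Regimen B: f = (1/2)^(65/26) ≈ 0.1768; Cmin,ss = (1198/188)·f/(1−f) ≈ 1.369 μg/mL.
Difference ≈ 0.438 − 1.369 ≈ -0.931 μg/mL.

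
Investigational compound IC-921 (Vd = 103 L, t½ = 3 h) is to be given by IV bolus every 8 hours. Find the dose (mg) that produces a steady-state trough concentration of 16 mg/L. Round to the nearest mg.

τ/t½ = 8/3 ≈ 2.6667, so f = (1/2)^(8/3) ≈ 0.157490.
Cmin,ss = (D/Vd)·f/(1−f), so D = Cmin,ss·Vd·(1−f)/f.
D = 16 × 103 × (1−f)/f ≈ 16 × 103 × 5.34961 ≈ 8816.16 mg.

8816 mg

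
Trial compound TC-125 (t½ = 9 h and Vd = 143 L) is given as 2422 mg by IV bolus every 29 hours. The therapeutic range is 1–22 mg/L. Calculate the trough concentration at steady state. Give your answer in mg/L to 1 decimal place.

Over one 29-h interval, 29/9 ≈ 3.2222 half-lives elapse, leaving f ≈ 0.1072 of each dose.
Single-dose peak C₀ = D/Vd = 2422/143 ≈ 16.937 mg/L.
Steady-state trough Cmin,ss = C₀·f/(1−f) ≈ 16.937 × 0.1072/0.8928 ≈ 2.034 mg/L.
Trough 2.0 mg/L vs MEC 1 mg/L: adequate.

2.0 mg/L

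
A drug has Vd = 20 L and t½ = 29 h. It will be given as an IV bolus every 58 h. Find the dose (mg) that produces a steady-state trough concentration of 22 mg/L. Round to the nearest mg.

1320 mg

τ/t½ = 58/29 ≈ 2, so f = (1/2)^(58/29) ≈ 0.250000.
Cmin,ss = (D/Vd)·f/(1−f), so D = Cmin,ss·Vd·(1−f)/f.
D = 22 × 20 × (1−f)/f ≈ 22 × 20 × 3.00000 ≈ 1320.00 mg.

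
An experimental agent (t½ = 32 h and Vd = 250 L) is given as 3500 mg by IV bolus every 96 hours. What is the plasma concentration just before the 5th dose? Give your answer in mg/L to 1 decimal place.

2.0 mg/L

f = (1/2)^(τ/t½) = (1/2)^(96/32) ≈ 0.1250.
C₀ = D/Vd = 3500/250 ≈ 14.000 mg/L.
Before the 5th dose, 4 doses have been given. Superposition: Cmin = C₀·(f + f² + … + f^4).
≈ 14.000 × (0.1250 + 0.0156 + 0.0020 + 0.0002) ≈ 14.000 × 0.1428 ≈ 1.999 mg/L.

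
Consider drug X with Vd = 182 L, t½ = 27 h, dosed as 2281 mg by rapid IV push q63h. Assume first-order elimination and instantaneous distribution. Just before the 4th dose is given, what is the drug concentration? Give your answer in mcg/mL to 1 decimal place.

3.1 mcg/mL

f = (1/2)^(τ/t½) = (1/2)^(63/27) ≈ 0.1984.
C₀ = D/Vd = 2281/182 ≈ 12.533 mcg/mL.
Before the 4th dose, 3 doses have been given. Superposition: Cmin = C₀·(f + f² + … + f^3).
≈ 12.533 × (0.1984 + 0.0394 + 0.0078) ≈ 12.533 × 0.2456 ≈ 3.078 mcg/mL.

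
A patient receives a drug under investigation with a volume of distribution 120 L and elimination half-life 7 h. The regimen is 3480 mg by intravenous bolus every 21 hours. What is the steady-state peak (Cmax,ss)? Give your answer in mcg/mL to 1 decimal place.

33.1 mcg/mL

τ = 21 h = 3 half-lives, so f = (1/2)^3 = 0.125.
At steady state, R = 1/(1 − 0.125) = 8/7.
Single-dose peak C₀ = D/Vd = 3480/120 = 29 mcg/mL.
Steady-state peak Cmax,ss = C₀·R = 29 × 8/7 ≈ 33.143 mcg/mL.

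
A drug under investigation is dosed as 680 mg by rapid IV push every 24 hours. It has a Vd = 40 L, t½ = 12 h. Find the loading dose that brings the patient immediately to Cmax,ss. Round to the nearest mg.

907 mg

f = (1/2)^(24/12) ≈ 0.250000; accumulation ratio R = 1/(1−f) ≈ 1.33333.
Loading dose to hit Cmax,ss on first dose: D_load = D_maint·R ≈ 680 × 1.33333 ≈ 906.66 mg.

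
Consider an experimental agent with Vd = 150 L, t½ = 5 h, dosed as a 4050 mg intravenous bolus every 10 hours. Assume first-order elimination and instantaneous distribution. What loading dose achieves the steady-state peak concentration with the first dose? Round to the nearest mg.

f = (1/2)^(10/5) ≈ 0.250000; accumulation ratio R = 1/(1−f) ≈ 1.33333.
Loading dose to hit Cmax,ss on first dose: D_load = D_maint·R ≈ 4050 × 1.33333 ≈ 5399.99 mg.

5400 mg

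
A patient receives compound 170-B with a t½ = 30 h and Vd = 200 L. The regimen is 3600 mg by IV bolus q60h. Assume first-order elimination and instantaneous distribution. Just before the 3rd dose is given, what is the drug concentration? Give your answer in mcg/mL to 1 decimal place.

5.6 mcg/mL

f = (1/2)^(τ/t½) = (1/2)^(60/30) ≈ 0.2500.
C₀ = D/Vd = 3600/200 ≈ 18.000 mcg/mL.
Before the 3rd dose, 2 doses have been given. Superposition: Cmin = C₀·(f + f²).
≈ 18.000 × (0.2500 + 0.0625) ≈ 18.000 × 0.3125 ≈ 5.625 mcg/mL.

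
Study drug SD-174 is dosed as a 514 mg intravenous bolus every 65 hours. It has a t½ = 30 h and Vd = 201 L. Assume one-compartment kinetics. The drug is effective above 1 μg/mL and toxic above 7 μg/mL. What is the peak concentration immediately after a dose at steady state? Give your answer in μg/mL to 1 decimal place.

3.3 μg/mL

τ/t½ = 65/30 ≈ 2.1667, so fraction remaining f = (1/2)^(65/30) ≈ 0.2227.
At steady state, accumulation factor R = 1/(1 − e^(−kτ)) ≈ 1.2865.
Single-dose peak C₀ = D/Vd = 514/201 ≈ 2.557 μg/mL.
Steady-state peak Cmax,ss = C₀·R ≈ 2.557 × 1.2865 ≈ 3.290 μg/mL.
Peak 3.3 μg/mL vs MTC 7 μg/mL: below toxic threshold.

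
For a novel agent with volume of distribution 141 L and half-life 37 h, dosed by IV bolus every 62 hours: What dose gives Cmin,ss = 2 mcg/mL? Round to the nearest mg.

619 mg

τ/t½ = 62/37 ≈ 1.6757, so f = (1/2)^(62/37) ≈ 0.313019.
Cmin,ss = (D/Vd)·f/(1−f), so D = Cmin,ss·Vd·(1−f)/f.
D = 2 × 141 × (1−f)/f ≈ 2 × 141 × 2.19469 ≈ 618.90 mg.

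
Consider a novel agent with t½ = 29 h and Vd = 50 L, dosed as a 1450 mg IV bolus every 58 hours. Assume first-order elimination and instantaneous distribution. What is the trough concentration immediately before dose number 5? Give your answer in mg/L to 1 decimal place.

f = (1/2)^(τ/t½) = (1/2)^(58/29) ≈ 0.2500.
C₀ = D/Vd = 1450/50 ≈ 29.000 mg/L.
Before the 5th dose, 4 doses have been given. Superposition: Cmin = C₀·(f + f² + … + f^4).
≈ 29.000 × (0.2500 + 0.0625 + 0.0156 + 0.0039) ≈ 29.000 × 0.3320 ≈ 9.628 mg/L.

9.6 mg/L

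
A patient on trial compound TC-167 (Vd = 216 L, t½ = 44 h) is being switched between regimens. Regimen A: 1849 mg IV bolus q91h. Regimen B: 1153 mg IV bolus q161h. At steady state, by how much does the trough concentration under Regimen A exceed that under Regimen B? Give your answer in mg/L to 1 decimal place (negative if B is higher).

2.2 mg/L

Regimen A: f = (1/2)^(91/44) ≈ 0.2385; Cmin,ss = (1849/216)·f/(1−f) ≈ 2.681 mg/L.
Regimen B: f = (1/2)^(161/44) ≈ 0.0792; Cmin,ss = (1153/216)·f/(1−f) ≈ 0.459 mg/L.
Difference ≈ 2.681 − 0.459 ≈ 2.222 mg/L.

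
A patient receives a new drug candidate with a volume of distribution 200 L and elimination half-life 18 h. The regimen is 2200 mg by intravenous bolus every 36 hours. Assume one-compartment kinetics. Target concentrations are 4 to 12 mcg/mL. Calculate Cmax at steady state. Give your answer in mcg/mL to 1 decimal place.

The dosing interval is 2 half-lives, so f = 2^(−2) = 0.25.
At steady state, R = 1/(1 − 0.25) = 4/3.
Single-dose peak C₀ = D/Vd = 2200/200 = 11 mcg/mL.
Steady-state peak Cmax,ss = C₀·R = 11 × 4/3 ≈ 14.667 mcg/mL.
Peak 14.7 mcg/mL vs MTC 12 mcg/mL: exceeds toxic threshold.

14.7 mcg/mL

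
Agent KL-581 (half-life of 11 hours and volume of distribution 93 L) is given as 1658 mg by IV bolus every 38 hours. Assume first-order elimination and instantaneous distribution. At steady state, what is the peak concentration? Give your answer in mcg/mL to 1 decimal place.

k = ln2/t½ = ln2/11 ≈ 0.063013 h⁻¹; fraction remaining f = e^(−kτ) = e^(−0.063013×38) ≈ 0.0912.
At steady state, accumulation factor R = 1/(1 − e^(−kτ)) ≈ 1.1004.
Each bolus raises the concentration by D/Vd = 1658/93 ≈ 17.828 mcg/mL.
Steady-state peak Cmax,ss = C₀·R ≈ 17.828 × 1.1004 ≈ 19.618 mcg/mL.

19.6 mcg/mL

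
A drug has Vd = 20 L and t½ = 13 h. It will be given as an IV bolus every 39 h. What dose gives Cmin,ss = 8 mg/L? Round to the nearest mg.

τ/t½ = 39/13 ≈ 3, so f = (1/2)^(39/13) ≈ 0.125000.
Cmin,ss = (D/Vd)·f/(1−f), so D = Cmin,ss·Vd·(1−f)/f.
D = 8 × 20 × (1−f)/f ≈ 8 × 20 × 7.00000 ≈ 1120.00 mg.

1120 mg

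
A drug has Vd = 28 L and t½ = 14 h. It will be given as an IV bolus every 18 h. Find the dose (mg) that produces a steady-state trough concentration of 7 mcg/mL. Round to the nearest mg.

282 mg

τ/t½ = 18/14 ≈ 1.2857, so f = (1/2)^(18/14) ≈ 0.410168.
Cmin,ss = (D/Vd)·f/(1−f), so D = Cmin,ss·Vd·(1−f)/f.
D = 7 × 28 × (1−f)/f ≈ 7 × 28 × 1.43803 ≈ 281.85 mg.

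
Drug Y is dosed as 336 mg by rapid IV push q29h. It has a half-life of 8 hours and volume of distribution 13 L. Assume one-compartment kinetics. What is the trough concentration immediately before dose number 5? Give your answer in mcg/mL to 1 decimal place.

2.3 mcg/mL

f = (1/2)^(τ/t½) = (1/2)^(29/8) ≈ 0.0811.
C₀ = D/Vd = 336/13 ≈ 25.846 mcg/mL.
Before the 5th dose, 4 doses have been given. Superposition: Cmin = C₀·(f + f² + … + f^4).
≈ 25.846 × (0.0811 + 0.0066 + 0.0005 + 0.0000) ≈ 25.846 × 0.0882 ≈ 2.280 mcg/mL.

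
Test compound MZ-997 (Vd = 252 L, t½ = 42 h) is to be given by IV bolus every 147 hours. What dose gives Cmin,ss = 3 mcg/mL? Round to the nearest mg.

τ/t½ = 147/42 ≈ 3.5, so f = (1/2)^(147/42) ≈ 0.088388.
Cmin,ss = (D/Vd)·f/(1−f), so D = Cmin,ss·Vd·(1−f)/f.
D = 3 × 252 × (1−f)/f ≈ 3 × 252 × 10.31375 ≈ 7797.20 mg.

7797 mg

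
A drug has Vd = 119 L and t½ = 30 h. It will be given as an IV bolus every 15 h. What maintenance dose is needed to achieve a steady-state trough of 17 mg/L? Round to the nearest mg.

838 mg

τ/t½ = 15/30 ≈ 0.5, so f = (1/2)^(15/30) ≈ 0.707107.
Cmin,ss = (D/Vd)·f/(1−f), so D = Cmin,ss·Vd·(1−f)/f.
D = 17 × 119 × (1−f)/f ≈ 17 × 119 × 0.41421 ≈ 837.95 mg.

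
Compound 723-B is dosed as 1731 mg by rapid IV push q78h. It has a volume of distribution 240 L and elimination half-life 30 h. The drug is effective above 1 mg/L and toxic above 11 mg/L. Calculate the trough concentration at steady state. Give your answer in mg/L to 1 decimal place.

1.4 mg/L

k = ln2/t½ = ln2/30 ≈ 0.023105 h⁻¹; fraction remaining f = e^(−kτ) = e^(−0.023105×78) ≈ 0.1649.
At steady state, accumulation factor R = 1/(1 − e^(−kτ)) ≈ 1.1975.
Each bolus raises the concentration by D/Vd = 1731/240 ≈ 7.213 mg/L.
Steady-state peak Cmax,ss = C₀·R ≈ 7.213 × 1.1975 ≈ 8.638 mg/L.
One interval later, Cmin,ss = Cmax,ss·e^(−kτ) ≈ 8.638 × 0.1649 ≈ 1.424 mg/L.
Trough 1.4 mg/L vs MEC 1 mg/L: adequate.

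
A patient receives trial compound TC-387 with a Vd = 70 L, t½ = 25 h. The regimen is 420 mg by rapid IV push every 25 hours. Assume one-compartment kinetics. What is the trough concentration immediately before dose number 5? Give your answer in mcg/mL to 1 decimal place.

f = (1/2)^(τ/t½) = (1/2)^(25/25) ≈ 0.5000.
C₀ = D/Vd = 420/70 ≈ 6.000 mcg/mL.
Before the 5th dose, 4 doses have been given. Superposition: Cmin = C₀·(f + f² + … + f^4).
≈ 6.000 × (0.5000 + 0.2500 + 0.1250 + 0.0625) ≈ 6.000 × 0.9375 ≈ 5.625 mcg/mL.

5.6 mcg/mL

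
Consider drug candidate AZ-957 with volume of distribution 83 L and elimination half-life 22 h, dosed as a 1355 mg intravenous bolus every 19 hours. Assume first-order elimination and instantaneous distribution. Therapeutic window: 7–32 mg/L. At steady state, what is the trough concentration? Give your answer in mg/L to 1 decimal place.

19.9 mg/L

τ/t½ = 19/22 ≈ 0.86364, so fraction remaining f = (1/2)^(19/22) ≈ 0.5496.
Single-dose peak C₀ = D/Vd = 1355/83 ≈ 16.325 mg/L.
Steady-state trough Cmin,ss = C₀·f/(1−f) ≈ 16.325 × 0.5496/0.4504 ≈ 19.921 mg/L.
Trough 19.9 mg/L vs MEC 7 mg/L: adequate.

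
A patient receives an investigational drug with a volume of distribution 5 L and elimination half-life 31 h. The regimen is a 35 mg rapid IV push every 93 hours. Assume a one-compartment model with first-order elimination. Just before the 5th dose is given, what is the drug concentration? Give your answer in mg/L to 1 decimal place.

f = (1/2)^(τ/t½) = (1/2)^(93/31) ≈ 0.1250.
C₀ = D/Vd = 35/5 ≈ 7.000 mg/L.
Before the 5th dose, 4 doses have been given. Superposition: Cmin = C₀·(f + f² + … + f^4).
≈ 7.000 × (0.1250 + 0.0156 + 0.0020 + 0.0002) ≈ 7.000 × 0.1428 ≈ 1.000 mg/L.

1.0 mg/L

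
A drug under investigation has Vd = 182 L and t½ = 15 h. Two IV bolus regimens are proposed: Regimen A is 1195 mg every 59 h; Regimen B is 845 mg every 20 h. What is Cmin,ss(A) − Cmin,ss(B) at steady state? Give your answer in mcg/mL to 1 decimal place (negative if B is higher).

Regimen A: f = (1/2)^(59/15) ≈ 0.0655; Cmin,ss = (1195/182)·f/(1−f) ≈ 0.460 mcg/mL.
Regimen B: f = (1/2)^(20/15) ≈ 0.3969; Cmin,ss = (845/182)·f/(1−f) ≈ 3.055 mcg/mL.
Difference ≈ 0.460 − 3.055 ≈ -2.595 mcg/mL.

-2.6 mcg/mL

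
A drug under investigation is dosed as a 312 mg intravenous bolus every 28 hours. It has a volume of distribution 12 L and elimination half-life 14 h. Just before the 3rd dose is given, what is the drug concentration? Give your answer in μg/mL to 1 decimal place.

f = (1/2)^(τ/t½) = (1/2)^(28/14) ≈ 0.2500.
C₀ = D/Vd = 312/12 ≈ 26.000 μg/mL.
Before the 3rd dose, 2 doses have been given. Superposition: Cmin = C₀·(f + f²).
≈ 26.000 × (0.2500 + 0.0625) ≈ 26.000 × 0.3125 ≈ 8.125 μg/mL.

8.1 μg/mL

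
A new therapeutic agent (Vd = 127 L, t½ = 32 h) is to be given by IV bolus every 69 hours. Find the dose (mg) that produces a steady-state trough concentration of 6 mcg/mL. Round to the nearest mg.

2635 mg

τ/t½ = 69/32 ≈ 2.1562, so f = (1/2)^(69/32) ≈ 0.224339.
Cmin,ss = (D/Vd)·f/(1−f), so D = Cmin,ss·Vd·(1−f)/f.
D = 6 × 127 × (1−f)/f ≈ 6 × 127 × 3.45754 ≈ 2634.65 mg.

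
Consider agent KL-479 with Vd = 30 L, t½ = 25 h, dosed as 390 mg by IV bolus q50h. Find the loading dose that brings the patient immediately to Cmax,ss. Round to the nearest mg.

f = (1/2)^(50/25) ≈ 0.250000; accumulation ratio R = 1/(1−f) ≈ 1.33333.
Loading dose to hit Cmax,ss on first dose: D_load = D_maint·R ≈ 390 × 1.33333 ≈ 520.00 mg.

520 mg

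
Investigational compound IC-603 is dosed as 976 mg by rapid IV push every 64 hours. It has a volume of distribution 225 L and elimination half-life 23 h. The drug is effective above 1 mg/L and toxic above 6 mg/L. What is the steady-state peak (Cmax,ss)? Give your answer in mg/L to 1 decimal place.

Over one 64-h interval, 64/23 ≈ 2.7826 half-lives elapse, leaving f ≈ 0.1453 of each dose.
At steady state, accumulation factor R = 1/(1 − e^(−kτ)) ≈ 1.1700.
Single-dose peak C₀ = D/Vd = 976/225 ≈ 4.338 mg/L.
Steady-state peak Cmax,ss = C₀·R ≈ 4.338 × 1.1700 ≈ 5.075 mg/L.
Peak 5.1 mg/L vs MTC 6 mg/L: below toxic threshold.

5.1 mg/L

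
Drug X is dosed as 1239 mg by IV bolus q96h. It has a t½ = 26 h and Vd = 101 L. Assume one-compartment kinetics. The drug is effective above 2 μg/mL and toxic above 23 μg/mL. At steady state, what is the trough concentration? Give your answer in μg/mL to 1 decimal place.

k = ln2/t½ = ln2/26 ≈ 0.026660 h⁻¹; fraction remaining f = e^(−kτ) = e^(−0.026660×96) ≈ 0.0774.
Single-dose peak C₀ = D/Vd = 1239/101 ≈ 12.267 μg/mL.
Steady-state trough Cmin,ss = C₀·f/(1−f) ≈ 12.267 × 0.0774/0.9226 ≈ 1.029 μg/mL.
Trough 1.0 μg/mL vs MEC 2 μg/mL: subtherapeutic.

1.0 μg/mL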